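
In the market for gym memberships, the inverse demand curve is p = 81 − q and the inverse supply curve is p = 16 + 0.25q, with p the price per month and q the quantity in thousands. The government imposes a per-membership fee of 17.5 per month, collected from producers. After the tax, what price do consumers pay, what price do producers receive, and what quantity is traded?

Rewrite in direct form: qd = 81 − p and qs = 4p − 64.
Without the tax, 81 − p = 4p − 64 gives 5p = 145, so p* = 29 and q* = 52.
With the tax collected from producers, supply shifts: qs = 4(p − 17.5) − 64.
Solving gives q = 38 with consumers paying 43 and producers receiving 25.5 (the 17.5 wedge).
The less price-elastic side of the market bears the larger share of a per-unit tax.

Consumers pay 43; producers receive 25.5; quantity = 38.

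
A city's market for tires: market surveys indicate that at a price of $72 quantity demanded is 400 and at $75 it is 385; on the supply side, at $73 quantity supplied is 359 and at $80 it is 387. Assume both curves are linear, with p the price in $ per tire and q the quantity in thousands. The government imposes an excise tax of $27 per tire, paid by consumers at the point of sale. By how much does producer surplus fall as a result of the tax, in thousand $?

Producer surplus falls by $5175 thousand.

Demand slope: (385 − 400)/(75 − 72) = -5, so qd = 760 − 5p.
Supply slope: (387 − 359)/(80 − 73) = 4, so qs = 4p + 67.
Without the tax, 760 − 5p = 4p + 67 gives 9p = 693, so p* = $77 and q* = 375.
With the tax collected from consumers, demand (in seller-price terms) shifts: qd = 760 − 5(p + 27).
New equilibrium: consumers pay $89, producers receive $62, q = 315. (Wedge: pb − ps = 27.)
ΔPS is the trapezoid between Q = 315 and Q = 375 of height $15: ½ · (375 + 315) · 15 = $5175.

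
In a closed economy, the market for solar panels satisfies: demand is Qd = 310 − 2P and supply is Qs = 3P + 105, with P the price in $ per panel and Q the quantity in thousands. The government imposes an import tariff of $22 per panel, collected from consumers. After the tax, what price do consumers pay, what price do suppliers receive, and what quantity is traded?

Consumers pay $54.2; suppliers receive $32.2; quantity = 201.6.

Before the tax: set 310 − 2P = 3P + 105 → P* = $41, Q* = 228.
With the tax collected from consumers, demand (in seller-price terms) shifts: Qd = 310 − 2(P + 22).
New equilibrium: consumers pay $54.2, suppliers receive $32.2, Q = 201.6. (Wedge: Pb − Ps = 22.)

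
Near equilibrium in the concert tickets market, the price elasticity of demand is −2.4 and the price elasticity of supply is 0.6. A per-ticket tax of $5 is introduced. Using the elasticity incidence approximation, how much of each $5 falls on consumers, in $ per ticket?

Consumers bear ≈ $1 per ticket.

Incidence ratio: consumers' share ≈ εs / (εs + |εd|) = 0.6 / (0.6 + 2.4) = 0.2.
So consumers bear ≈ 0.2 × $5 = $1; producers bear $4.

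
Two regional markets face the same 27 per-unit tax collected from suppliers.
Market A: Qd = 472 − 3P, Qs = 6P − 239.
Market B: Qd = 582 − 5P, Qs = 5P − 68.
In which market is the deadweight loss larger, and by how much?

Market A: pre-tax P* = 79, Q* = 235; post-tax Q = 181; deadweight loss = 729.
Market B: pre-tax P* = 65, Q* = 257; post-tax Q = 189.5; deadweight loss = 911.25.
Difference: 729 vs 911.25 → market B is larger by 182.25.

Market B, by 182.25.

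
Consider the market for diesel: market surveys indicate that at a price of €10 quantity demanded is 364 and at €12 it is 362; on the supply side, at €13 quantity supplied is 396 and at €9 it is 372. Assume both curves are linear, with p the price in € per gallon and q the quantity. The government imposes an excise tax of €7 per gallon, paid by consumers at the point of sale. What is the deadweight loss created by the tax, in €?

Demand slope: (362 − 364)/(12 − 10) = -1, so qd = 374 − p.
Supply slope: (372 − 396)/(9 − 13) = 6, so qs = 6p + 318.
Without the tax, 374 − p = 6p + 318 gives 7p = 56, so p* = €8 and q* = 366.
With the tax collected from consumers, demand (in seller-price terms) shifts: qd = 374 − (p + 7).
Solving gives q = 360 with consumers paying €14 and sellers receiving €7 (the €7 wedge).
Quantity falls by |ΔQ| = |366 − 360| = 6.
DWL = ½ · t · |ΔQ| = ½ · 7 · 6 = €21.

Deadweight loss = €21.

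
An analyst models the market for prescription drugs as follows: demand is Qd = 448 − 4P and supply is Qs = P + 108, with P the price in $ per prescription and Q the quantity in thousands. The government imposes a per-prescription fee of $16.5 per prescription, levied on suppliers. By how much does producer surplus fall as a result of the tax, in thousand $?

Producer surplus falls by $2236.08 thousand.

Without the tax, 448 − 4P = P + 108 gives 5P = 340, so P* = $68 and Q* = 176.
With the tax collected from suppliers, supply shifts: Qs = (P − 16.5) + 108.
New equilibrium: consumers pay $71.3, suppliers receive $54.8, Q = 162.8. (Wedge: Pb − Ps = 16.5.)
ΔPS is the trapezoid between Q = 162.8 and Q = 176 of height $13.2: ½ · (176 + 162.8) · 13.2 = $2236.08.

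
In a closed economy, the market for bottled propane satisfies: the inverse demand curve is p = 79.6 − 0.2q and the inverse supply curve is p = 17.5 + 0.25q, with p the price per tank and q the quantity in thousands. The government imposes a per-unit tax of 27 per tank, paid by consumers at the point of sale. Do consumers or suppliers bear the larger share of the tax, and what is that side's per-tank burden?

Inverting to q(p) form: qd = 398 − 5p; qs = 4p − 70.
Before the tax: set 398 − 5p = 4p − 70 → p* = 52, q* = 138.
With the tax collected from consumers, demand (in seller-price terms) shifts: qd = 398 − 5(p + 27).
New equilibrium: consumers pay 64, suppliers receive 37, q = 78. (Wedge: pb − ps = 27.)
Per-tank burden: consumers 12, suppliers 15.
Suppliers take the larger share because supply is less price-elastic here (demand slope 5 vs supply slope 4).
The less price-elastic side of the market bears the larger share of a per-unit tax.

Suppliers bear the larger share: 15 per tank.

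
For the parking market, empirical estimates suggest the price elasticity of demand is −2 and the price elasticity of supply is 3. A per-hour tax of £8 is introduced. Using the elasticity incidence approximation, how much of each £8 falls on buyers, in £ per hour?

Buyers bear ≈ £4.8 per hour.

Incidence ratio: buyers' share ≈ εs / (εs + |εd|) = 3 / (3 + 2) = 0.6.
So buyers bear ≈ 0.6 × £8 = £4.8; sellers bear £3.2.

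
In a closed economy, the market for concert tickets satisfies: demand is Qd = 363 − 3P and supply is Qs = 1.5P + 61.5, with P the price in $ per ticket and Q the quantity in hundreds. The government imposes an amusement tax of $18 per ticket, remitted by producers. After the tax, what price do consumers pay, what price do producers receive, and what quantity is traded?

Consumers pay $73; producers receive $55; quantity = 144.

Before the tax: set 363 − 3P = 1.5P + 61.5 → P* = $67, Q* = 162.
With the tax collected from producers, supply shifts: Qs = 1.5(P − 18) + 61.5.
Solving gives Q = 144 with consumers paying $73 and producers receiving $55 (the $18 wedge).
The less price-elastic side of the market bears the larger share of a per-unit tax.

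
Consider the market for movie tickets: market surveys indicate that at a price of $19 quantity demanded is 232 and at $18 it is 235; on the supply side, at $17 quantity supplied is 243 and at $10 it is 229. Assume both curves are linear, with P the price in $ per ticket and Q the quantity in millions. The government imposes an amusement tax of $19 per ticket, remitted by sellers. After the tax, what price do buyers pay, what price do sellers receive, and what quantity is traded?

Demand slope: (235 − 232)/(18 − 19) = -3, so Qd = 289 − 3P.
Supply slope: (229 − 243)/(10 − 17) = 2, so Qs = 2P + 209.
Before the tax: set 289 − 3P = 2P + 209 → P* = $16, Q* = 241.
With the tax collected from sellers, supply shifts: Qs = 2(P − 19) + 209.
Solving gives Q = 218.2 with buyers paying $23.6 and sellers receiving $4.6 (the $19 wedge).
The less price-elastic side of the market bears the larger share of a per-unit tax.

Buyers pay $23.6; sellers receive $4.6; quantity = 218.2.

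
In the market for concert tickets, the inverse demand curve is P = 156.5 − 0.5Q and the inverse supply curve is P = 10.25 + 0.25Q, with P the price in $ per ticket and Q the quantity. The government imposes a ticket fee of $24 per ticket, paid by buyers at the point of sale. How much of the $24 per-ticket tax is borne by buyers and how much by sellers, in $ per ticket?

Buyers bear $16 per ticket; sellers bear $8 per ticket.

Rewrite in direct form: Qd = 313 − 2P and Qs = 4P − 41.
Before the tax: set 313 − 2P = 4P − 41 → P* = $59, Q* = 195.
With the tax collected from buyers, demand (in seller-price terms) shifts: Qd = 313 − 2(P + 24).
New equilibrium: buyers pay $75, sellers receive $51, Q = 163. (Wedge: Pb − Ps = 24.)
Burden on buyers: $16; on sellers: $8. (They sum to $24.)
The less price-elastic side of the market bears the larger share of a per-unit tax.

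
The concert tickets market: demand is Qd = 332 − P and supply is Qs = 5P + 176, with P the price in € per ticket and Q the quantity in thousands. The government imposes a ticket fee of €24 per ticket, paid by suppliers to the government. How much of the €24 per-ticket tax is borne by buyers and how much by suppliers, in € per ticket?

Buyers bear €20 per ticket; suppliers bear €4 per ticket.

Before the tax: set 332 − P = 5P + 176 → P* = €26, Q* = 306.
With the tax collected from suppliers, supply shifts: Qs = 5(P − 24) + 176.
New equilibrium: buyers pay €46, suppliers receive €22, Q = 286. (Wedge: Pb − Ps = 24.)
Burden on buyers: €20; on suppliers: €4. (They sum to €24.)
The less price-elastic side of the market bears the larger share of a per-unit tax.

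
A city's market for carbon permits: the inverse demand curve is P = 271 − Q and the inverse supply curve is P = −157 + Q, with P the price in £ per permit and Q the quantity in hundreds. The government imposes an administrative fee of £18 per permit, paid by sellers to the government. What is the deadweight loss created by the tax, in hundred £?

Deadweight loss = £81 hundred.

Inverting to Q(P) form: Qd = 271 − P; Qs = P + 157.
Before the tax: set 271 − P = P + 157 → P* = £57, Q* = 214.
With the tax collected from sellers, supply shifts: Qs = (P − 18) + 157.
New equilibrium: buyers pay £66, sellers receive £48, Q = 205. (Wedge: Pb − Ps = 18.)
Quantity falls by |ΔQ| = |214 − 205| = 9.
DWL = ½ · t · |ΔQ| = ½ · 18 · 9 = £81.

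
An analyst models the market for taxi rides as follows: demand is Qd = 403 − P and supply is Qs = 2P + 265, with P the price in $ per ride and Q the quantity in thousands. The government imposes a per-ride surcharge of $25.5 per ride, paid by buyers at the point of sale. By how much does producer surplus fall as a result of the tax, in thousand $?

Producer surplus falls by $2962.25 thousand.

Without the tax, 403 − P = 2P + 265 gives 3P = 138, so P* = $46 and Q* = 357.
With the tax collected from buyers, demand (in seller-price terms) shifts: Qd = 403 − (P + 25.5).
Solving gives Q = 340 with buyers paying $63 and sellers receiving $37.5 (the $25.5 wedge).
ΔPS is the trapezoid between Q = 340 and Q = 357 of height $8.5: ½ · (357 + 340) · 8.5 = $2962.25.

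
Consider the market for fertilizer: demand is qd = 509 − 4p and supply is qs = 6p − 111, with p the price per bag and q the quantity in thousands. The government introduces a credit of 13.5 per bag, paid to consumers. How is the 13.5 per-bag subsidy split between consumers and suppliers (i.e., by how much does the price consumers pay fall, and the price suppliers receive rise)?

Without the subsidy, 509 − 4p = 6p − 111 gives 10p = 620, so p* = 62 and q* = 261.
With a per-unit subsidy paid to consumers, each effectively pays p − 13.5, so demand becomes qd = 509 − 4(p − 13.5).
New equilibrium: consumers pay 53.9, suppliers receive 67.4, q = 293.4. (Wedge: pb − ps = −13.5.)
Gain to consumers: 8.1; to suppliers: 5.4. (They sum to 13.5.)

Consumers gain 8.1 per bag; suppliers gain 5.4 per bag.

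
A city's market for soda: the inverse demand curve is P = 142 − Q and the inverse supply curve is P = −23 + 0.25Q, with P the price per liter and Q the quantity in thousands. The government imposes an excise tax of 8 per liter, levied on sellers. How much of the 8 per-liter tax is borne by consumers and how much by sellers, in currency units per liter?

Inverting to Q(P) form: Qd = 142 − P; Qs = 4P + 92.
Before the tax: set 142 − P = 4P + 92 → P* = 10, Q* = 132.
With the tax collected from sellers, supply shifts: Qs = 4(P − 8) + 92.
New equilibrium: consumers pay 16.4, sellers receive 8.4, Q = 125.6. (Wedge: Pb − Ps = 8.)
Burden on consumers: 6.4; on sellers: 1.6. (They sum to 8.)

Consumers bear 6.4 per liter; sellers bear 1.6 per liter.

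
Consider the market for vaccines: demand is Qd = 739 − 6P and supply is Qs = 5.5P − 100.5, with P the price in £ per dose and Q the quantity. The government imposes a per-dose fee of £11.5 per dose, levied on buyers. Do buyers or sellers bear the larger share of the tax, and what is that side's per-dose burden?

Without the tax, 739 − 6P = 5.5P − 100.5 gives 11.5P = 839.5, so P* = £73 and Q* = 301.
With the tax collected from buyers, demand (in seller-price terms) shifts: Qd = 739 − 6(P + 11.5).
New equilibrium: buyers pay £78.5, sellers receive £67, Q = 268. (Wedge: Pb − Ps = 11.5.)
Per-dose burden: buyers £5.5, sellers £6.
Sellers take the larger share because supply is less price-elastic here (demand slope 6 vs supply slope 5.5).
The less price-elastic side of the market bears the larger share of a per-unit tax.

Sellers bear the larger share: £6 per dose.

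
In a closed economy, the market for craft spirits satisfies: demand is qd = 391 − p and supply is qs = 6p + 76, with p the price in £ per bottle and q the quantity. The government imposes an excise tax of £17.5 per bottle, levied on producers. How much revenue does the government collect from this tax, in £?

Before the tax: set 391 − p = 6p + 76 → p* = £45, q* = 346.
With the tax collected from producers, supply shifts: qs = 6(p − 17.5) + 76.
Solving gives q = 331 with buyers paying £60 and producers receiving £42.5 (the £17.5 wedge).
Revenue = t · Q = 17.5 · 331 = £5792.5.

Tax revenue = £5792.5.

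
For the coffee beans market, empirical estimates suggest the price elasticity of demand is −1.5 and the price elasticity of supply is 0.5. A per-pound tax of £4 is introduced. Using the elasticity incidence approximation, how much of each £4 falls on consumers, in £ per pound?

Incidence ratio: consumers' share ≈ εs / (εs + |εd|) = 0.5 / (0.5 + 1.5) = 0.25.
So consumers bear ≈ 0.25 × £4 = £1; suppliers bear £3.

Consumers bear ≈ £1 per pound.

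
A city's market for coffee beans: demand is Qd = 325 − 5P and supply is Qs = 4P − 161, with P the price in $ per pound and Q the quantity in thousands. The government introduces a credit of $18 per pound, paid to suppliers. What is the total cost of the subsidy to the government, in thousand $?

Government outlay = $1710 thousand.

Without the subsidy, 325 − 5P = 4P − 161 gives 9P = 486, so P* = $54 and Q* = 55.
With a per-unit subsidy paid to suppliers, each receives P + 18 per unit sold, so supply becomes Qs = 4(P + 18) − 161.
New equilibrium: buyers pay $46, suppliers receive $64, Q = 95. (Wedge: Pb − Ps = −18.)
Outlay = t · Q = 18 · 95 = $1710.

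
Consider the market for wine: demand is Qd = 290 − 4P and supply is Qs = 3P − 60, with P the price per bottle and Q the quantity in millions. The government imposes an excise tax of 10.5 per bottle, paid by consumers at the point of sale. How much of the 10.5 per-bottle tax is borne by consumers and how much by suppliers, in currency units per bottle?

Before the tax: set 290 − 4P = 3P − 60 → P* = 50, Q* = 90.
With the tax collected from consumers, demand (in seller-price terms) shifts: Qd = 290 − 4(P + 10.5).
New equilibrium: consumers pay 54.5, suppliers receive 44, Q = 72. (Wedge: Pb − Ps = 10.5.)
Burden on consumers: 4.5; on suppliers: 6. (They sum to 10.5.)
The less price-elastic side of the market bears the larger share of a per-unit tax.

Consumers bear 4.5 per bottle; suppliers bear 6 per bottle.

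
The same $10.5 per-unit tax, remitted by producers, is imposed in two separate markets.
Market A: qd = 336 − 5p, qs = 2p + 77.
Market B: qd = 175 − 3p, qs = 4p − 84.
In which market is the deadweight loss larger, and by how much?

Market A: pre-tax p* = $37, q* = 151; post-tax q = 136; deadweight loss = $78.75.
Market B: pre-tax p* = $37, q* = 64; post-tax q = 46; deadweight loss = $94.5.
Difference: $78.75 vs $94.5 → market B is larger by $15.75.

Market B, by $15.75.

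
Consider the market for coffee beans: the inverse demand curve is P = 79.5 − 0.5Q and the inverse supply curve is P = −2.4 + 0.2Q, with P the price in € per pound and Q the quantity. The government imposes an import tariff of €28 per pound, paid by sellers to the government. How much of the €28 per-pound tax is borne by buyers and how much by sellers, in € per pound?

Buyers bear €20 per pound; sellers bear €8 per pound.

Rewrite in direct form: Qd = 159 − 2P and Qs = 5P + 12.
Before the tax: set 159 − 2P = 5P + 12 → P* = €21, Q* = 117.
With the tax collected from sellers, supply shifts: Qs = 5(P − 28) + 12.
New equilibrium: buyers pay €41, sellers receive €13, Q = 77. (Wedge: Pb − Ps = 28.)
Burden on buyers: €20; on sellers: €8. (They sum to €28.)
The less price-elastic side of the market bears the larger share of a per-unit tax.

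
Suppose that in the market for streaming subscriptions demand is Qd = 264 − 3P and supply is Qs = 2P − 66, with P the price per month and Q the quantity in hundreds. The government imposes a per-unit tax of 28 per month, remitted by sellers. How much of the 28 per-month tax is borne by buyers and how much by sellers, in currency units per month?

Before the tax: set 264 − 3P = 2P − 66 → P* = 66, Q* = 66.
With the tax collected from sellers, supply shifts: Qs = 2(P − 28) − 66.
New equilibrium: buyers pay 77.2, sellers receive 49.2, Q = 32.4. (Wedge: Pb − Ps = 28.)
Burden on buyers: 11.2; on sellers: 16.8. (They sum to 28.)

Buyers bear 11.2 per month; sellers bear 16.8 per month.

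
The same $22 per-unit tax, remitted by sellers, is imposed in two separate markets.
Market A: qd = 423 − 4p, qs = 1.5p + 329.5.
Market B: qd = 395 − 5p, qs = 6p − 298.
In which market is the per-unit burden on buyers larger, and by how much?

Market A: pre-tax p* = $17, q* = 355; post-tax q = 331; per-unit burden on buyers = $6.
Market B: pre-tax p* = $63, q* = 80; post-tax q = 20; per-unit burden on buyers = $12.
Difference: $6 vs $12 → market B is larger by $6.

Market B, by $6.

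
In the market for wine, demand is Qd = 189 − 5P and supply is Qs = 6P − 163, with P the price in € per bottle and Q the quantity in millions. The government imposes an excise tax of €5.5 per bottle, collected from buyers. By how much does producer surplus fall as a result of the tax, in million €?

Producer surplus falls by €53.75 million.

Before the tax: set 189 − 5P = 6P − 163 → P* = €32, Q* = 29.
With the tax collected from buyers, demand (in seller-price terms) shifts: Qd = 189 − 5(P + 5.5).
Solving gives Q = 14 with buyers paying €35 and suppliers receiving €29.5 (the €5.5 wedge).
ΔPS is the trapezoid between Q = 14 and Q = 29 of height €2.5: ½ · (29 + 14) · 2.5 = €53.75.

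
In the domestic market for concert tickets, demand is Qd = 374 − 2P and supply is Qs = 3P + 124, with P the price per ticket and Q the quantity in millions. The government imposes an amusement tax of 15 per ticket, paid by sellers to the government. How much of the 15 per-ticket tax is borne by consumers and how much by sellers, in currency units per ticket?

Without the tax, 374 − 2P = 3P + 124 gives 5P = 250, so P* = 50 and Q* = 274.
With the tax collected from sellers, supply shifts: Qs = 3(P − 15) + 124.
New equilibrium: consumers pay 59, sellers receive 44, Q = 256. (Wedge: Pb − Ps = 15.)
Burden on consumers: 9; on sellers: 6. (They sum to 15.)
The less price-elastic side of the market bears the larger share of a per-unit tax.

Consumers bear 9 per ticket; sellers bear 6 per ticket.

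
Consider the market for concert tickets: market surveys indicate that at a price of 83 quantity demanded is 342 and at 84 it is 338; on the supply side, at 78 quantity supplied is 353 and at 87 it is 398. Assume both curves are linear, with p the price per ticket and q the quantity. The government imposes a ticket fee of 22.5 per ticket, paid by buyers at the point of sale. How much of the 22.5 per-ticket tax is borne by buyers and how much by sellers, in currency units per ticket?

Demand slope: (338 − 342)/(84 − 83) = -4, so qd = 674 − 4p.
Supply slope: (398 − 353)/(87 − 78) = 5, so qs = 5p − 37.
Before the tax: set 674 − 4p = 5p − 37 → p* = 79, q* = 358.
With the tax collected from buyers, demand (in seller-price terms) shifts: qd = 674 − 4(p + 22.5).
New equilibrium: buyers pay 91.5, sellers receive 69, q = 308. (Wedge: pb − ps = 22.5.)
Burden on buyers: 12.5; on sellers: 10. (They sum to 22.5.)

Buyers bear 12.5 per ticket; sellers bear 10 per ticket.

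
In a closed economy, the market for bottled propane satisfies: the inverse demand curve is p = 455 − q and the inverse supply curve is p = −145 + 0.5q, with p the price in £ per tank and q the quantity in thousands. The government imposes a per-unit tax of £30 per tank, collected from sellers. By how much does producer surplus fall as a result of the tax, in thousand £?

Rewrite in direct form: qd = 455 − p and qs = 2p + 290.
Without the tax, 455 − p = 2p + 290 gives 3p = 165, so p* = £55 and q* = 400.
With the tax collected from sellers, supply shifts: qs = 2(p − 30) + 290.
Solving gives q = 380 with buyers paying £75 and sellers receiving £45 (the £30 wedge).
ΔPS is the trapezoid between Q = 380 and Q = 400 of height £10: ½ · (400 + 380) · 10 = £3900.

Producer surplus falls by £3900 thousand.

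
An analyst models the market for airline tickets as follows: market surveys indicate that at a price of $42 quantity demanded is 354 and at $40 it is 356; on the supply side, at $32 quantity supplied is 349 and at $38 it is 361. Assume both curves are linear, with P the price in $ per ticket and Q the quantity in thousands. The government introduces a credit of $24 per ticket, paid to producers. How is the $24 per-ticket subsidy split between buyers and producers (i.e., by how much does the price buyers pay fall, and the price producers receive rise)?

Demand slope: (356 − 354)/(40 − 42) = -1, so Qd = 396 − P.
Supply slope: (361 − 349)/(38 − 32) = 2, so Qs = 2P + 285.
Without the subsidy, 396 − P = 2P + 285 gives 3P = 111, so P* = $37 and Q* = 359.
With a per-unit subsidy paid to producers, each receives P + 24 per unit sold, so supply becomes Qs = 2(P + 24) + 285.
New equilibrium: buyers pay $21, producers receive $45, Q = 375. (Wedge: Pb − Ps = −24.)
Gain to buyers: $16; to producers: $8. (They sum to $24.)

Buyers gain $16 per ticket; producers gain $8 per ticket.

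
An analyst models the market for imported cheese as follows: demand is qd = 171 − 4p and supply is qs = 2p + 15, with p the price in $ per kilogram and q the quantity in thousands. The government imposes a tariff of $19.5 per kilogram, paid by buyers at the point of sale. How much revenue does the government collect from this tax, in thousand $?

Tax revenue = $799.5 thousand.

Without the tax, 171 − 4p = 2p + 15 gives 6p = 156, so p* = $26 and q* = 67.
With the tax collected from buyers, demand (in seller-price terms) shifts: qd = 171 − 4(p + 19.5).
Solving gives q = 41 with buyers paying $32.5 and producers receiving $13 (the $19.5 wedge).
Revenue = t · Q = 19.5 · 41 = $799.5.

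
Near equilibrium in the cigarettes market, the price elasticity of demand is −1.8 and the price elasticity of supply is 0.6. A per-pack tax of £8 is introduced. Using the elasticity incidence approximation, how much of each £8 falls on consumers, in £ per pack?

Consumers bear ≈ £2 per pack.

Incidence ratio: consumers' share ≈ εs / (εs + |εd|) = 0.6 / (0.6 + 1.8) = 0.25.
So consumers bear ≈ 0.25 × £8 = £2; producers bear £6.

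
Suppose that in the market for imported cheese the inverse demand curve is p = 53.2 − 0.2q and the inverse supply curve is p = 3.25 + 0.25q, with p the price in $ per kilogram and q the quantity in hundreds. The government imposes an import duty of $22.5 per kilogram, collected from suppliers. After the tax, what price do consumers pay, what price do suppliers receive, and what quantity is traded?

Consumers pay $41; suppliers receive $18.5; quantity = 61.

Inverting to q(p) form: qd = 266 − 5p; qs = 4p − 13.
Without the tax, 266 − 5p = 4p − 13 gives 9p = 279, so p* = $31 and q* = 111.
With the tax collected from suppliers, supply shifts: qs = 4(p − 22.5) − 13.
Solving gives q = 61 with consumers paying $41 and suppliers receiving $18.5 (the $22.5 wedge).
The less price-elastic side of the market bears the larger share of a per-unit tax.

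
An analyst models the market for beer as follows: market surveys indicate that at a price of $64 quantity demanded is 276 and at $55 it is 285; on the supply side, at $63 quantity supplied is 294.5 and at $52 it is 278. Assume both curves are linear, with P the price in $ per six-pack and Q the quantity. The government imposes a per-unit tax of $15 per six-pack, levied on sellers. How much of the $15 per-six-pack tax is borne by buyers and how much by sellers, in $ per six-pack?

Demand slope: (285 − 276)/(55 − 64) = -1, so Qd = 340 − P.
Supply slope: (278 − 294.5)/(52 − 63) = 1.5, so Qs = 1.5P + 200.
Before the tax: set 340 − P = 1.5P + 200 → P* = $56, Q* = 284.
With the tax collected from sellers, supply shifts: Qs = 1.5(P − 15) + 200.
Solving gives Q = 275 with buyers paying $65 and sellers receiving $50 (the $15 wedge).
Burden on buyers: $9; on sellers: $6. (They sum to $15.)
The less price-elastic side of the market bears the larger share of a per-unit tax.

Buyers bear $9 per six-pack; sellers bear $6 per six-pack.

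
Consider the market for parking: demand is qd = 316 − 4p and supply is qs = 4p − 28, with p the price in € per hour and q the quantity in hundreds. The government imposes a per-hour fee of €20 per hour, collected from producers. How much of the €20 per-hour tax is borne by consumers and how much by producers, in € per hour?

Consumers bear €10 per hour; producers bear €10 per hour.

Before the tax: set 316 − 4p = 4p − 28 → p* = €43, q* = 144.
With the tax collected from producers, supply shifts: qs = 4(p − 20) − 28.
New equilibrium: consumers pay €53, producers receive €33, q = 104. (Wedge: pb − ps = 20.)
Burden on consumers: €10; on producers: €10. (They sum to €20.)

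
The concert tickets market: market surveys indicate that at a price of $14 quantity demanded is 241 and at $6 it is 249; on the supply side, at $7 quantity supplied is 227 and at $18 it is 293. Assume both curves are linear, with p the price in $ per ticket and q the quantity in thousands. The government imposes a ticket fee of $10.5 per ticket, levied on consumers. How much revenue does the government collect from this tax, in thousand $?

Tax revenue = $2478 thousand.

Demand slope: (249 − 241)/(6 − 14) = -1, so qd = 255 − p.
Supply slope: (293 − 227)/(18 − 7) = 6, so qs = 6p + 185.
Without the tax, 255 − p = 6p + 185 gives 7p = 70, so p* = $10 and q* = 245.
With the tax collected from consumers, demand (in seller-price terms) shifts: qd = 255 − (p + 10.5).
Solving gives q = 236 with consumers paying $19 and producers receiving $8.5 (the $10.5 wedge).
Revenue = t · Q = 10.5 · 236 = $2478.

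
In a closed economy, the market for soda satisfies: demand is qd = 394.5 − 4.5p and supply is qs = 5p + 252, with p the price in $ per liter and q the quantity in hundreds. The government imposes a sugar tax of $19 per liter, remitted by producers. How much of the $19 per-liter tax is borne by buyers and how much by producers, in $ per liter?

Buyers bear $10 per liter; producers bear $9 per liter.

Before the tax: set 394.5 − 4.5p = 5p + 252 → p* = $15, q* = 327.
With the tax collected from producers, supply shifts: qs = 5(p − 19) + 252.
Solving gives q = 282 with buyers paying $25 and producers receiving $6 (the $19 wedge).
Burden on buyers: $10; on producers: $9. (They sum to $19.)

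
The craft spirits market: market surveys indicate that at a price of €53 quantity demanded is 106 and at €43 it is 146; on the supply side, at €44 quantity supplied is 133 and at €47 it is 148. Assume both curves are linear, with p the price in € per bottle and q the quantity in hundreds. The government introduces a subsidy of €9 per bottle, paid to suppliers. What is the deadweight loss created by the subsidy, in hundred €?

Demand slope: (146 − 106)/(43 − 53) = -4, so qd = 318 − 4p.
Supply slope: (148 − 133)/(47 − 44) = 5, so qs = 5p − 87.
Before the subsidy: set 318 − 4p = 5p − 87 → p* = €45, q* = 138.
With a per-unit subsidy paid to suppliers, each receives p + 9 per unit sold, so supply becomes qs = 5(p + 9) − 87.
New equilibrium: consumers pay €40, suppliers receive €49, q = 158. (Wedge: pb − ps = −9.)
Quantity rises by |ΔQ| = |138 − 158| = 20.
DWL = ½ · t · |ΔQ| = ½ · 9 · 20 = €90.

Deadweight loss = €90 hundred.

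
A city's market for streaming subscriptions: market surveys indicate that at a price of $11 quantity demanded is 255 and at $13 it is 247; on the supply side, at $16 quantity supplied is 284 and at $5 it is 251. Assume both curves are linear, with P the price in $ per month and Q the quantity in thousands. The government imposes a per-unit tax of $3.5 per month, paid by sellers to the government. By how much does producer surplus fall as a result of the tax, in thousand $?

Demand slope: (247 − 255)/(13 − 11) = -4, so Qd = 299 − 4P.
Supply slope: (251 − 284)/(5 − 16) = 3, so Qs = 3P + 236.
Before the tax: set 299 − 4P = 3P + 236 → P* = $9, Q* = 263.
With the tax collected from sellers, supply shifts: Qs = 3(P − 3.5) + 236.
Solving gives Q = 257 with buyers paying $10.5 and sellers receiving $7 (the $3.5 wedge).
ΔPS is the trapezoid between Q = 257 and Q = 263 of height $2: ½ · (263 + 257) · 2 = $520.

Producer surplus falls by $520 thousand.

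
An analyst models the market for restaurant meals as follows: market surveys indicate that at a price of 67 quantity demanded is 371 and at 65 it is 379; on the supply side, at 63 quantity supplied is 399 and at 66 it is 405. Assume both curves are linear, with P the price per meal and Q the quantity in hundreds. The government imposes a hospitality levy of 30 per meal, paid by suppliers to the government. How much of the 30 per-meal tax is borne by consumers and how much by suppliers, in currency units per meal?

Demand slope: (379 − 371)/(65 − 67) = -4, so Qd = 639 − 4P.
Supply slope: (405 − 399)/(66 − 63) = 2, so Qs = 2P + 273.
Before the tax: set 639 − 4P = 2P + 273 → P* = 61, Q* = 395.
With the tax collected from suppliers, supply shifts: Qs = 2(P − 30) + 273.
Solving gives Q = 355 with consumers paying 71 and suppliers receiving 41 (the 30 wedge).
Burden on consumers: 10; on suppliers: 20. (They sum to 30.)

Consumers bear 10 per meal; suppliers bear 20 per meal.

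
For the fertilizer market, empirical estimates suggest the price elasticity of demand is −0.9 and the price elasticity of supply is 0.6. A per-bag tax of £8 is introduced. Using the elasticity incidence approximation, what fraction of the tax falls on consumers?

Consumers' share ≈ 0.4.

Incidence ratio: consumers' share ≈ εs / (εs + |εd|) = 0.6 / (0.6 + 0.9) = 0.4.
Supply is the less elastic side, so consumers bear the smaller share.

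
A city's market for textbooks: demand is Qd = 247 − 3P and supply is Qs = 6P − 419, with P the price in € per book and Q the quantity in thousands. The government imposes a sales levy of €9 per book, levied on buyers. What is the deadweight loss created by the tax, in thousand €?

Deadweight loss = €81 thousand.

Before the tax: set 247 − 3P = 6P − 419 → P* = €74, Q* = 25.
With the tax collected from buyers, demand (in seller-price terms) shifts: Qd = 247 − 3(P + 9).
New equilibrium: buyers pay €80, producers receive €71, Q = 7. (Wedge: Pb − Ps = 9.)
Quantity falls by |ΔQ| = |25 − 7| = 18.
DWL = ½ · t · |ΔQ| = ½ · 9 · 18 = €81.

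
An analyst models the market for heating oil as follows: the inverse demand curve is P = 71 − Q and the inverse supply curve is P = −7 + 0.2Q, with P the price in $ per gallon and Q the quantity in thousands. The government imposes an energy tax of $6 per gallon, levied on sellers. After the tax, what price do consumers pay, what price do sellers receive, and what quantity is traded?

Rewrite in direct form: Qd = 71 − P and Qs = 5P + 35.
Before the tax: set 71 − P = 5P + 35 → P* = $6, Q* = 65.
With the tax collected from sellers, supply shifts: Qs = 5(P − 6) + 35.
Solving gives Q = 60 with consumers paying $11 and sellers receiving $5 (the $6 wedge).
The less price-elastic side of the market bears the larger share of a per-unit tax.

Consumers pay $11; sellers receive $5; quantity = 60.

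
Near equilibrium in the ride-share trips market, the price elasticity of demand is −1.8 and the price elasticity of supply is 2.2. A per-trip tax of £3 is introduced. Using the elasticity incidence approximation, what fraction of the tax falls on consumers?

Consumers' share ≈ 0.55.

Incidence ratio: consumers' share ≈ εs / (εs + |εd|) = 2.2 / (2.2 + 1.8) = 0.55.
Supply is the more elastic side, so consumers bear the larger share.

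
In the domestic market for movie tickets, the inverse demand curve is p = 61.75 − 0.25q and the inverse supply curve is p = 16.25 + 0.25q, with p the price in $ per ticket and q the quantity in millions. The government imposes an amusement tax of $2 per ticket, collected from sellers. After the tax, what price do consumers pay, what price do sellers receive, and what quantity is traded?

Inverting to q(p) form: qd = 247 − 4p; qs = 4p − 65.
Before the tax: set 247 − 4p = 4p − 65 → p* = $39, q* = 91.
With the tax collected from sellers, supply shifts: qs = 4(p − 2) − 65.
Solving gives q = 87 with consumers paying $40 and sellers receiving $38 (the $2 wedge).
The less price-elastic side of the market bears the larger share of a per-unit tax.

Consumers pay $40; sellers receive $38; quantity = 87.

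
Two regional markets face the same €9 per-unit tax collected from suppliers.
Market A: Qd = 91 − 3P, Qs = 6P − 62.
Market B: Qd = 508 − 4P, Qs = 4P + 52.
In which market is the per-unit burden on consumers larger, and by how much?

Market A: pre-tax P* = €17, Q* = 40; post-tax Q = 22; per-unit burden on consumers = €6.
Market B: pre-tax P* = €57, Q* = 280; post-tax Q = 262; per-unit burden on consumers = €4.5.
Difference: €6 vs €4.5 → market A is larger by €1.5.

Market A, by €1.5.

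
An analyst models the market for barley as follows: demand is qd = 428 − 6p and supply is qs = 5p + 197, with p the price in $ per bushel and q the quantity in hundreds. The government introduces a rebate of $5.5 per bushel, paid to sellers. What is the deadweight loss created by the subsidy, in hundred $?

Before the subsidy: set 428 − 6p = 5p + 197 → p* = $21, q* = 302.
With a per-unit subsidy paid to sellers, each receives p + 5.5 per unit sold, so supply becomes qs = 5(p + 5.5) + 197.
Solving gives q = 317 with consumers paying $18.5 and sellers receiving $24 (the $5.5 wedge).
Quantity rises by |ΔQ| = |302 − 317| = 15.
DWL = ½ · t · |ΔQ| = ½ · 5.5 · 15 = $41.25.

Deadweight loss = $41.25 hundred.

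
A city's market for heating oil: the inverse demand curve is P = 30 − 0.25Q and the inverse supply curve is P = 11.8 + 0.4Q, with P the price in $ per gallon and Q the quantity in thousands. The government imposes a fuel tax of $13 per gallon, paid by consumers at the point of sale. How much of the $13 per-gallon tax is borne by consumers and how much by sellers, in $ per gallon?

Rewrite in direct form: Qd = 120 − 4P and Qs = 2.5P − 29.5.
Before the tax: set 120 − 4P = 2.5P − 29.5 → P* = $23, Q* = 28.
With the tax collected from consumers, demand (in seller-price terms) shifts: Qd = 120 − 4(P + 13).
New equilibrium: consumers pay $28, sellers receive $15, Q = 8. (Wedge: Pb − Ps = 13.)
Burden on consumers: $5; on sellers: $8. (They sum to $13.)
The less price-elastic side of the market bears the larger share of a per-unit tax.

Consumers bear $5 per gallon; sellers bear $8 per gallon.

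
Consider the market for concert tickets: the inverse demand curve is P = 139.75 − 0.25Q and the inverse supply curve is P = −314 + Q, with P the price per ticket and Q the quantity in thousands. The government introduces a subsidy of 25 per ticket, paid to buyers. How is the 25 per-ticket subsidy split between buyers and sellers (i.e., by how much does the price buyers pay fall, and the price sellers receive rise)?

Buyers gain 5 per ticket; sellers gain 20 per ticket.

Rewrite in direct form: Qd = 559 − 4P and Qs = P + 314.
Before the subsidy: set 559 − 4P = P + 314 → P* = 49, Q* = 363.
With a per-unit subsidy paid to buyers, each effectively pays P − 25, so demand becomes Qd = 559 − 4(P − 25).
Solving gives Q = 383 with buyers paying 44 and sellers receiving 69 (the 25 wedge).
Gain to buyers: 5; to sellers: 20. (They sum to 25.)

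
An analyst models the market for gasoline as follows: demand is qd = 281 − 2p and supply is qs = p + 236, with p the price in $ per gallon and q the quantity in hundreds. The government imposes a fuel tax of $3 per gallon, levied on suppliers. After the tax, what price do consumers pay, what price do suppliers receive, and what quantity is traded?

Consumers pay $16; suppliers receive $13; quantity = 249.

Before the tax: set 281 − 2p = p + 236 → p* = $15, q* = 251.
With the tax collected from suppliers, supply shifts: qs = (p − 3) + 236.
New equilibrium: consumers pay $16, suppliers receive $13, q = 249. (Wedge: pb − ps = 3.)
The less price-elastic side of the market bears the larger share of a per-unit tax.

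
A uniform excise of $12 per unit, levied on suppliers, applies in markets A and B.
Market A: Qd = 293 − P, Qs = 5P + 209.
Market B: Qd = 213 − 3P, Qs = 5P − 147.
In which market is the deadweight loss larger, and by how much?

Market A: pre-tax P* = $14, Q* = 279; post-tax Q = 269; deadweight loss = $60.
Market B: pre-tax P* = $45, Q* = 78; post-tax Q = 55.5; deadweight loss = $135.
Difference: $60 vs $135 → market B is larger by $75.

Market B, by $75.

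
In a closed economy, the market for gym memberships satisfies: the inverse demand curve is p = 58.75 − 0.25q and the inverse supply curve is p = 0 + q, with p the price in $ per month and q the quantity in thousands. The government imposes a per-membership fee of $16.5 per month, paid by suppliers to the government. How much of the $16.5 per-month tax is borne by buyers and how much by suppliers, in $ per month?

Inverting to q(p) form: qd = 235 − 4p; qs = p.
Before the tax: set 235 − 4p = p → p* = $47, q* = 47.
With the tax collected from suppliers, supply shifts: qs = (p − 16.5).
Solving gives q = 33.8 with buyers paying $50.3 and suppliers receiving $33.8 (the $16.5 wedge).
Burden on buyers: $3.3; on suppliers: $13.2. (They sum to $16.5.)
The less price-elastic side of the market bears the larger share of a per-unit tax.

Buyers bear $3.3 per month; suppliers bear $13.2 per month.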